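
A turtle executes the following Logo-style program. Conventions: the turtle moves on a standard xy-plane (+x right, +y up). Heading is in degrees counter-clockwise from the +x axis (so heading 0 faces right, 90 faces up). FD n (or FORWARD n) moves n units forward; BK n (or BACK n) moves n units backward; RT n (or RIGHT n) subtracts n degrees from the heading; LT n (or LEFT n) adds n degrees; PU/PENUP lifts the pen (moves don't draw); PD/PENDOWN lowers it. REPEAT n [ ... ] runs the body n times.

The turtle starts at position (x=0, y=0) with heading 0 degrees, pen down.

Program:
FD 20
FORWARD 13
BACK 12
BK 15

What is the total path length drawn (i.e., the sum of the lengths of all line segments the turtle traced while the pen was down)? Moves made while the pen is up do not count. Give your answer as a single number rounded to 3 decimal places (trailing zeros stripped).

Answer: 60

Derivation:
Executing turtle program step by step:
Start: pos=(0,0), heading=0, pen down
FD 20: (0,0) -> (20,0) [heading=0, draw]
FD 13: (20,0) -> (33,0) [heading=0, draw]
BK 12: (33,0) -> (21,0) [heading=0, draw]
BK 15: (21,0) -> (6,0) [heading=0, draw]
Final: pos=(6,0), heading=0, 4 segment(s) drawn

Segment lengths:
  seg 1: (0,0) -> (20,0), length = 20
  seg 2: (20,0) -> (33,0), length = 13
  seg 3: (33,0) -> (21,0), length = 12
  seg 4: (21,0) -> (6,0), length = 15
Total = 60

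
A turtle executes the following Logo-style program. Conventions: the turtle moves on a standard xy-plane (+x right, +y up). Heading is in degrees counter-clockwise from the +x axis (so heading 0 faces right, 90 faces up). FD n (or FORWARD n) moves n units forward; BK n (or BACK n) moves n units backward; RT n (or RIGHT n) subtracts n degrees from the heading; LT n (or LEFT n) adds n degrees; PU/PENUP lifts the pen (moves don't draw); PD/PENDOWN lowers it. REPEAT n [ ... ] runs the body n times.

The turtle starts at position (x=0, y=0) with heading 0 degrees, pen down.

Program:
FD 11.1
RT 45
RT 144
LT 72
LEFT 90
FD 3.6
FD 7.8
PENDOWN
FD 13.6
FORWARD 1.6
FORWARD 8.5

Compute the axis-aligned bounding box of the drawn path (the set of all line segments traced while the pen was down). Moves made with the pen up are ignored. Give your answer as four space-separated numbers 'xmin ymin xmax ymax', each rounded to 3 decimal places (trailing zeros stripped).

Executing turtle program step by step:
Start: pos=(0,0), heading=0, pen down
FD 11.1: (0,0) -> (11.1,0) [heading=0, draw]
RT 45: heading 0 -> 315
RT 144: heading 315 -> 171
LT 72: heading 171 -> 243
LT 90: heading 243 -> 333
FD 3.6: (11.1,0) -> (14.308,-1.634) [heading=333, draw]
FD 7.8: (14.308,-1.634) -> (21.257,-5.175) [heading=333, draw]
PD: pen down
FD 13.6: (21.257,-5.175) -> (33.375,-11.35) [heading=333, draw]
FD 1.6: (33.375,-11.35) -> (34.801,-12.076) [heading=333, draw]
FD 8.5: (34.801,-12.076) -> (42.374,-15.935) [heading=333, draw]
Final: pos=(42.374,-15.935), heading=333, 6 segment(s) drawn

Segment endpoints: x in {0, 11.1, 14.308, 21.257, 33.375, 34.801, 42.374}, y in {-15.935, -12.076, -11.35, -5.175, -1.634, 0}
xmin=0, ymin=-15.935, xmax=42.374, ymax=0

Answer: 0 -15.935 42.374 0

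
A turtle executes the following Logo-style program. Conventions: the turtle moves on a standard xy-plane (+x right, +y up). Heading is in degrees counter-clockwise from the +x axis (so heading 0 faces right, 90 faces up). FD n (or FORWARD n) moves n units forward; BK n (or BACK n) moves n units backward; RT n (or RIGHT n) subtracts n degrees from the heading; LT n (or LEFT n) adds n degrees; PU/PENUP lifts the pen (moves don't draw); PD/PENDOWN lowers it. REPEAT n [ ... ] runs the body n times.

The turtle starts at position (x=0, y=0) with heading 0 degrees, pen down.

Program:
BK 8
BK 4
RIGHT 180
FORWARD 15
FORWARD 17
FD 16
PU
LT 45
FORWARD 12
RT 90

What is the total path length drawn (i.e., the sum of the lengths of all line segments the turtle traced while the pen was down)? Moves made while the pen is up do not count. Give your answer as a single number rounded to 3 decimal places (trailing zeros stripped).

Answer: 60

Derivation:
Executing turtle program step by step:
Start: pos=(0,0), heading=0, pen down
BK 8: (0,0) -> (-8,0) [heading=0, draw]
BK 4: (-8,0) -> (-12,0) [heading=0, draw]
RT 180: heading 0 -> 180
FD 15: (-12,0) -> (-27,0) [heading=180, draw]
FD 17: (-27,0) -> (-44,0) [heading=180, draw]
FD 16: (-44,0) -> (-60,0) [heading=180, draw]
PU: pen up
LT 45: heading 180 -> 225
FD 12: (-60,0) -> (-68.485,-8.485) [heading=225, move]
RT 90: heading 225 -> 135
Final: pos=(-68.485,-8.485), heading=135, 5 segment(s) drawn

Segment lengths:
  seg 1: (0,0) -> (-8,0), length = 8
  seg 2: (-8,0) -> (-12,0), length = 4
  seg 3: (-12,0) -> (-27,0), length = 15
  seg 4: (-27,0) -> (-44,0), length = 17
  seg 5: (-44,0) -> (-60,0), length = 16
Total = 60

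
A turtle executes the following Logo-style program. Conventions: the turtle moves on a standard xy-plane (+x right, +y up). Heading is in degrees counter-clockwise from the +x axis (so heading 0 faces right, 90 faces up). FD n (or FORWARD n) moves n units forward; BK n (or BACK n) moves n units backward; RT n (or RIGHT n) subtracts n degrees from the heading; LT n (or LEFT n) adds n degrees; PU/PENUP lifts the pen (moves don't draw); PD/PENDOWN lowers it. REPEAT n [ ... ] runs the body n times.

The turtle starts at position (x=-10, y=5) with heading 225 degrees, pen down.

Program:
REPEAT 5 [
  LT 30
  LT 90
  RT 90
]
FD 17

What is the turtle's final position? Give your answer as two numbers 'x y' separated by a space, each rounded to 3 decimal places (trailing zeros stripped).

Answer: 6.421 9.4

Derivation:
Executing turtle program step by step:
Start: pos=(-10,5), heading=225, pen down
REPEAT 5 [
  -- iteration 1/5 --
  LT 30: heading 225 -> 255
  LT 90: heading 255 -> 345
  RT 90: heading 345 -> 255
  -- iteration 2/5 --
  LT 30: heading 255 -> 285
  LT 90: heading 285 -> 15
  RT 90: heading 15 -> 285
  -- iteration 3/5 --
  LT 30: heading 285 -> 315
  LT 90: heading 315 -> 45
  RT 90: heading 45 -> 315
  -- iteration 4/5 --
  LT 30: heading 315 -> 345
  LT 90: heading 345 -> 75
  RT 90: heading 75 -> 345
  -- iteration 5/5 --
  LT 30: heading 345 -> 15
  LT 90: heading 15 -> 105
  RT 90: heading 105 -> 15
]
FD 17: (-10,5) -> (6.421,9.4) [heading=15, draw]
Final: pos=(6.421,9.4), heading=15, 1 segment(s) drawn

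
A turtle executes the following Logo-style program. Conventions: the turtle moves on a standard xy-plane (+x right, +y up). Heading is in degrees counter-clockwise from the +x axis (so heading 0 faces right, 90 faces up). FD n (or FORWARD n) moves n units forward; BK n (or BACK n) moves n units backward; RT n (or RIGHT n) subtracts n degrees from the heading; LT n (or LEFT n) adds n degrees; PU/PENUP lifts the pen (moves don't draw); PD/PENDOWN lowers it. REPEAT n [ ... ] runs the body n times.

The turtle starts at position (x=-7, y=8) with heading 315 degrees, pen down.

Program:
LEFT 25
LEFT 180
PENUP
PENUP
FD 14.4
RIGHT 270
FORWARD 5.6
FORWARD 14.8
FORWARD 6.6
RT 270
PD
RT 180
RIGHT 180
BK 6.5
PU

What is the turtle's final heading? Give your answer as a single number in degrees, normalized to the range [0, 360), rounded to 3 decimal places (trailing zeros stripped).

Executing turtle program step by step:
Start: pos=(-7,8), heading=315, pen down
LT 25: heading 315 -> 340
LT 180: heading 340 -> 160
PU: pen up
PU: pen up
FD 14.4: (-7,8) -> (-20.532,12.925) [heading=160, move]
RT 270: heading 160 -> 250
FD 5.6: (-20.532,12.925) -> (-22.447,7.663) [heading=250, move]
FD 14.8: (-22.447,7.663) -> (-27.509,-6.245) [heading=250, move]
FD 6.6: (-27.509,-6.245) -> (-29.766,-12.447) [heading=250, move]
RT 270: heading 250 -> 340
PD: pen down
RT 180: heading 340 -> 160
RT 180: heading 160 -> 340
BK 6.5: (-29.766,-12.447) -> (-35.874,-10.223) [heading=340, draw]
PU: pen up
Final: pos=(-35.874,-10.223), heading=340, 1 segment(s) drawn

Answer: 340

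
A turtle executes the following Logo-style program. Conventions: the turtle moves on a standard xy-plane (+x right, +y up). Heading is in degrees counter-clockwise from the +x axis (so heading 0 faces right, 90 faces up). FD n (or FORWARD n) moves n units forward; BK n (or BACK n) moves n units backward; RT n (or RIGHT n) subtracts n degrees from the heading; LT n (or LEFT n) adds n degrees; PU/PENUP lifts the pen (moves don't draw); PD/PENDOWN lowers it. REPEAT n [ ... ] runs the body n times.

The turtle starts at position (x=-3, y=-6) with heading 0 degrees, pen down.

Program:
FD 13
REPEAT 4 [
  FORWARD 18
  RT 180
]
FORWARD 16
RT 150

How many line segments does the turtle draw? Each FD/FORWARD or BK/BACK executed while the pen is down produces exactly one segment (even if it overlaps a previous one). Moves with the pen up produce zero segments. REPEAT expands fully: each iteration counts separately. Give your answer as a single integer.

Executing turtle program step by step:
Start: pos=(-3,-6), heading=0, pen down
FD 13: (-3,-6) -> (10,-6) [heading=0, draw]
REPEAT 4 [
  -- iteration 1/4 --
  FD 18: (10,-6) -> (28,-6) [heading=0, draw]
  RT 180: heading 0 -> 180
  -- iteration 2/4 --
  FD 18: (28,-6) -> (10,-6) [heading=180, draw]
  RT 180: heading 180 -> 0
  -- iteration 3/4 --
  FD 18: (10,-6) -> (28,-6) [heading=0, draw]
  RT 180: heading 0 -> 180
  -- iteration 4/4 --
  FD 18: (28,-6) -> (10,-6) [heading=180, draw]
  RT 180: heading 180 -> 0
]
FD 16: (10,-6) -> (26,-6) [heading=0, draw]
RT 150: heading 0 -> 210
Final: pos=(26,-6), heading=210, 6 segment(s) drawn
Segments drawn: 6

Answer: 6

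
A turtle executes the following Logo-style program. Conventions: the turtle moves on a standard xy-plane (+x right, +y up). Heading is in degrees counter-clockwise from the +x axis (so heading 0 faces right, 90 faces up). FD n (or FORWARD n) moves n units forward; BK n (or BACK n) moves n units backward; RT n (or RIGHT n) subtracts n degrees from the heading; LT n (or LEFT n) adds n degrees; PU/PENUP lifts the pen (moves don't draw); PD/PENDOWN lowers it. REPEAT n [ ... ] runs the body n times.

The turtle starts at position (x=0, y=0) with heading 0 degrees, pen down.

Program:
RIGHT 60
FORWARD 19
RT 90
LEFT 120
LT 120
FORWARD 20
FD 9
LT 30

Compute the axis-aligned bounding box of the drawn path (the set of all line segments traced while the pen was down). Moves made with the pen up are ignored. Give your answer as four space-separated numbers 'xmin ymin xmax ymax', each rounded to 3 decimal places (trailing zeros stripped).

Answer: 0 -16.454 9.5 12.546

Derivation:
Executing turtle program step by step:
Start: pos=(0,0), heading=0, pen down
RT 60: heading 0 -> 300
FD 19: (0,0) -> (9.5,-16.454) [heading=300, draw]
RT 90: heading 300 -> 210
LT 120: heading 210 -> 330
LT 120: heading 330 -> 90
FD 20: (9.5,-16.454) -> (9.5,3.546) [heading=90, draw]
FD 9: (9.5,3.546) -> (9.5,12.546) [heading=90, draw]
LT 30: heading 90 -> 120
Final: pos=(9.5,12.546), heading=120, 3 segment(s) drawn

Segment endpoints: x in {0, 9.5, 9.5}, y in {-16.454, 0, 3.546, 12.546}
xmin=0, ymin=-16.454, xmax=9.5, ymax=12.546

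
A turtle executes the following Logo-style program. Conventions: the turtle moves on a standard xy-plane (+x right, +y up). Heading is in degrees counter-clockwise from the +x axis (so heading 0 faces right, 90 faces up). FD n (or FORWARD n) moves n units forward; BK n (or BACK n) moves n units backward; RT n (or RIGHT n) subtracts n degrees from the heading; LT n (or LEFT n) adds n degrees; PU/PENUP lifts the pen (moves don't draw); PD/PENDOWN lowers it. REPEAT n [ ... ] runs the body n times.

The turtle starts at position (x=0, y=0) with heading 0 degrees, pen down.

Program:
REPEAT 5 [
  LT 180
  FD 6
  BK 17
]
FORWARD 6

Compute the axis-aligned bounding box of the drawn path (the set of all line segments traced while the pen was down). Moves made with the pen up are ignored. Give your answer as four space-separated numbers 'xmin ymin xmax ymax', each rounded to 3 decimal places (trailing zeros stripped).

Executing turtle program step by step:
Start: pos=(0,0), heading=0, pen down
REPEAT 5 [
  -- iteration 1/5 --
  LT 180: heading 0 -> 180
  FD 6: (0,0) -> (-6,0) [heading=180, draw]
  BK 17: (-6,0) -> (11,0) [heading=180, draw]
  -- iteration 2/5 --
  LT 180: heading 180 -> 0
  FD 6: (11,0) -> (17,0) [heading=0, draw]
  BK 17: (17,0) -> (0,0) [heading=0, draw]
  -- iteration 3/5 --
  LT 180: heading 0 -> 180
  FD 6: (0,0) -> (-6,0) [heading=180, draw]
  BK 17: (-6,0) -> (11,0) [heading=180, draw]
  -- iteration 4/5 --
  LT 180: heading 180 -> 0
  FD 6: (11,0) -> (17,0) [heading=0, draw]
  BK 17: (17,0) -> (0,0) [heading=0, draw]
  -- iteration 5/5 --
  LT 180: heading 0 -> 180
  FD 6: (0,0) -> (-6,0) [heading=180, draw]
  BK 17: (-6,0) -> (11,0) [heading=180, draw]
]
FD 6: (11,0) -> (5,0) [heading=180, draw]
Final: pos=(5,0), heading=180, 11 segment(s) drawn

Segment endpoints: x in {-6, 0, 5, 11, 17}, y in {0, 0, 0, 0, 0, 0, 0, 0, 0, 0, 0, 0}
xmin=-6, ymin=0, xmax=17, ymax=0

Answer: -6 0 17 0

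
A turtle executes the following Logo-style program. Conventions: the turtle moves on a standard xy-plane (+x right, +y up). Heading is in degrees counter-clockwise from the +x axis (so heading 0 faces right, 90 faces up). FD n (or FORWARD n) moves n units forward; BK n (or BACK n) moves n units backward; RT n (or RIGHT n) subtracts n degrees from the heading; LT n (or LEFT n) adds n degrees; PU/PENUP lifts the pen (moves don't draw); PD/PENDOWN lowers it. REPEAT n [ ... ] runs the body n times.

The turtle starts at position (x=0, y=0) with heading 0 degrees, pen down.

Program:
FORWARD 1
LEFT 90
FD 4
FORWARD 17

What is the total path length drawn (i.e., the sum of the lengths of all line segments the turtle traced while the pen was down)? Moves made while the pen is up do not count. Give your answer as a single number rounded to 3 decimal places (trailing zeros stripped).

Answer: 22

Derivation:
Executing turtle program step by step:
Start: pos=(0,0), heading=0, pen down
FD 1: (0,0) -> (1,0) [heading=0, draw]
LT 90: heading 0 -> 90
FD 4: (1,0) -> (1,4) [heading=90, draw]
FD 17: (1,4) -> (1,21) [heading=90, draw]
Final: pos=(1,21), heading=90, 3 segment(s) drawn

Segment lengths:
  seg 1: (0,0) -> (1,0), length = 1
  seg 2: (1,0) -> (1,4), length = 4
  seg 3: (1,4) -> (1,21), length = 17
Total = 22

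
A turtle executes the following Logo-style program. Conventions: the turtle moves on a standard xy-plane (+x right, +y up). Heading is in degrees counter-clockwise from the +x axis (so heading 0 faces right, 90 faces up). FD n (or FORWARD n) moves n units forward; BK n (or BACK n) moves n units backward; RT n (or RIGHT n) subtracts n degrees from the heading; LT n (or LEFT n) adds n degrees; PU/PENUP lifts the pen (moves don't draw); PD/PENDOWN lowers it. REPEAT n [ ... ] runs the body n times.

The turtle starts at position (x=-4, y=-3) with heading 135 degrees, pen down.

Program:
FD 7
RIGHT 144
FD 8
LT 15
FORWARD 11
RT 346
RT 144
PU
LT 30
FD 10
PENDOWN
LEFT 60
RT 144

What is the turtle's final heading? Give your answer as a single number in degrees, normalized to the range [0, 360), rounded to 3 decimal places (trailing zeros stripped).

Executing turtle program step by step:
Start: pos=(-4,-3), heading=135, pen down
FD 7: (-4,-3) -> (-8.95,1.95) [heading=135, draw]
RT 144: heading 135 -> 351
FD 8: (-8.95,1.95) -> (-1.048,0.698) [heading=351, draw]
LT 15: heading 351 -> 6
FD 11: (-1.048,0.698) -> (9.892,1.848) [heading=6, draw]
RT 346: heading 6 -> 20
RT 144: heading 20 -> 236
PU: pen up
LT 30: heading 236 -> 266
FD 10: (9.892,1.848) -> (9.194,-8.128) [heading=266, move]
PD: pen down
LT 60: heading 266 -> 326
RT 144: heading 326 -> 182
Final: pos=(9.194,-8.128), heading=182, 3 segment(s) drawn

Answer: 182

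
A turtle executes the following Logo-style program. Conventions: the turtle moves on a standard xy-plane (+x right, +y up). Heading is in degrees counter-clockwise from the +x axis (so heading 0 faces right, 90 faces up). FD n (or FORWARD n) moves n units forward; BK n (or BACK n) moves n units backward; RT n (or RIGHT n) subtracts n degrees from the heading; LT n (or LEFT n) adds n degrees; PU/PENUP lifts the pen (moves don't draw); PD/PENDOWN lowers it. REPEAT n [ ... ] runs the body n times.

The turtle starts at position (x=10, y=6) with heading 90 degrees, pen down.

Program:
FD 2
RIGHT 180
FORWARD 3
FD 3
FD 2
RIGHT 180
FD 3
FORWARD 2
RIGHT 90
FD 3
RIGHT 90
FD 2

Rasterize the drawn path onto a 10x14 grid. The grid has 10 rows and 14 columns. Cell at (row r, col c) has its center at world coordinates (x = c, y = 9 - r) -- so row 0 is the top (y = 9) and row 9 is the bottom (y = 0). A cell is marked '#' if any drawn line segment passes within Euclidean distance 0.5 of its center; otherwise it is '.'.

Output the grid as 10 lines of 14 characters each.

Segment 0: (10,6) -> (10,8)
Segment 1: (10,8) -> (10,5)
Segment 2: (10,5) -> (10,2)
Segment 3: (10,2) -> (10,0)
Segment 4: (10,0) -> (10,3)
Segment 5: (10,3) -> (10,5)
Segment 6: (10,5) -> (13,5)
Segment 7: (13,5) -> (13,3)

Answer: ..............
..........#...
..........#...
..........#...
..........####
..........#..#
..........#..#
..........#...
..........#...
..........#...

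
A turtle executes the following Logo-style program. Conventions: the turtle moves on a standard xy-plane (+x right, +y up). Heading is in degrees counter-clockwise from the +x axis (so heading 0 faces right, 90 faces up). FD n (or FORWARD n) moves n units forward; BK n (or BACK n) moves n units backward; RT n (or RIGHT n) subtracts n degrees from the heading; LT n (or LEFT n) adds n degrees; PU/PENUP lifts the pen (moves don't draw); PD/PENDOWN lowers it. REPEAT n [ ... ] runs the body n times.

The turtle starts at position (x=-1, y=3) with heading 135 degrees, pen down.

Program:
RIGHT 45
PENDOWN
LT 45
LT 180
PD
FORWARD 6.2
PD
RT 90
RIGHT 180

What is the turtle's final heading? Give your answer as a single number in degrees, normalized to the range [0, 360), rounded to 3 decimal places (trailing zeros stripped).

Executing turtle program step by step:
Start: pos=(-1,3), heading=135, pen down
RT 45: heading 135 -> 90
PD: pen down
LT 45: heading 90 -> 135
LT 180: heading 135 -> 315
PD: pen down
FD 6.2: (-1,3) -> (3.384,-1.384) [heading=315, draw]
PD: pen down
RT 90: heading 315 -> 225
RT 180: heading 225 -> 45
Final: pos=(3.384,-1.384), heading=45, 1 segment(s) drawn

Answer: 45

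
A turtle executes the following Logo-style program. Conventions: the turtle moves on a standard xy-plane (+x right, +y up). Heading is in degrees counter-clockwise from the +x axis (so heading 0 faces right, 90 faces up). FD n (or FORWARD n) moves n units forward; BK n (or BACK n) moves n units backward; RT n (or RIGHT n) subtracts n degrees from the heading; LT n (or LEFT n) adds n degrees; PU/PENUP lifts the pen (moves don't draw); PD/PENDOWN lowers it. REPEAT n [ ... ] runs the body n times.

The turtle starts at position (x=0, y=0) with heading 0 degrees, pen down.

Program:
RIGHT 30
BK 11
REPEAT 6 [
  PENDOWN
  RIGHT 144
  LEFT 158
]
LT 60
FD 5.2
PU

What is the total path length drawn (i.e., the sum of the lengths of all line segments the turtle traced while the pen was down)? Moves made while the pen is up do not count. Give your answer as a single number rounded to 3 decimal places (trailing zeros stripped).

Executing turtle program step by step:
Start: pos=(0,0), heading=0, pen down
RT 30: heading 0 -> 330
BK 11: (0,0) -> (-9.526,5.5) [heading=330, draw]
REPEAT 6 [
  -- iteration 1/6 --
  PD: pen down
  RT 144: heading 330 -> 186
  LT 158: heading 186 -> 344
  -- iteration 2/6 --
  PD: pen down
  RT 144: heading 344 -> 200
  LT 158: heading 200 -> 358
  -- iteration 3/6 --
  PD: pen down
  RT 144: heading 358 -> 214
  LT 158: heading 214 -> 12
  -- iteration 4/6 --
  PD: pen down
  RT 144: heading 12 -> 228
  LT 158: heading 228 -> 26
  -- iteration 5/6 --
  PD: pen down
  RT 144: heading 26 -> 242
  LT 158: heading 242 -> 40
  -- iteration 6/6 --
  PD: pen down
  RT 144: heading 40 -> 256
  LT 158: heading 256 -> 54
]
LT 60: heading 54 -> 114
FD 5.2: (-9.526,5.5) -> (-11.641,10.25) [heading=114, draw]
PU: pen up
Final: pos=(-11.641,10.25), heading=114, 2 segment(s) drawn

Segment lengths:
  seg 1: (0,0) -> (-9.526,5.5), length = 11
  seg 2: (-9.526,5.5) -> (-11.641,10.25), length = 5.2
Total = 16.2

Answer: 16.2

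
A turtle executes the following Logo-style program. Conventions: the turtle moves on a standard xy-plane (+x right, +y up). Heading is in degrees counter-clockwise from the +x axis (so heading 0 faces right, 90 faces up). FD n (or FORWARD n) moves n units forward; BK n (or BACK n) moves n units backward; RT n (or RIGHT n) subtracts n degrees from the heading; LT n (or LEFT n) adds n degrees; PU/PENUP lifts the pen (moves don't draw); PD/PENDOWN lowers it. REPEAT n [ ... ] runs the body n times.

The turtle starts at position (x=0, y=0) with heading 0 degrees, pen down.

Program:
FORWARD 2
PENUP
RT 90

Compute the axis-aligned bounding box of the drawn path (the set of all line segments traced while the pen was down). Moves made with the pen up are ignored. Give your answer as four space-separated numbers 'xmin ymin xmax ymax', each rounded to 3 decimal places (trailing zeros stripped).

Executing turtle program step by step:
Start: pos=(0,0), heading=0, pen down
FD 2: (0,0) -> (2,0) [heading=0, draw]
PU: pen up
RT 90: heading 0 -> 270
Final: pos=(2,0), heading=270, 1 segment(s) drawn

Segment endpoints: x in {0, 2}, y in {0}
xmin=0, ymin=0, xmax=2, ymax=0

Answer: 0 0 2 0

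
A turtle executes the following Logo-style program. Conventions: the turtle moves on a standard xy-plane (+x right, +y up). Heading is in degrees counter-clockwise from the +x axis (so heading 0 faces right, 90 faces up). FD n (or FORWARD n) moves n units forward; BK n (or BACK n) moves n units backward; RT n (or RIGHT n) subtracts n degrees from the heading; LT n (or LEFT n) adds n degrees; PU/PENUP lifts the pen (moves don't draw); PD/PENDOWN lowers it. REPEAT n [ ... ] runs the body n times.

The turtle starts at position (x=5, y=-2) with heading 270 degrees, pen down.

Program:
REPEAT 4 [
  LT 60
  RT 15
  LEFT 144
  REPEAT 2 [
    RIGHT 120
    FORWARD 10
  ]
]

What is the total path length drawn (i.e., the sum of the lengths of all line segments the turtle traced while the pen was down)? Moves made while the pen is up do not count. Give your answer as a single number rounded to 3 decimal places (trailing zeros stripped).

Answer: 80

Derivation:
Executing turtle program step by step:
Start: pos=(5,-2), heading=270, pen down
REPEAT 4 [
  -- iteration 1/4 --
  LT 60: heading 270 -> 330
  RT 15: heading 330 -> 315
  LT 144: heading 315 -> 99
  REPEAT 2 [
    -- iteration 1/2 --
    RT 120: heading 99 -> 339
    FD 10: (5,-2) -> (14.336,-5.584) [heading=339, draw]
    -- iteration 2/2 --
    RT 120: heading 339 -> 219
    FD 10: (14.336,-5.584) -> (6.564,-11.877) [heading=219, draw]
  ]
  -- iteration 2/4 --
  LT 60: heading 219 -> 279
  RT 15: heading 279 -> 264
  LT 144: heading 264 -> 48
  REPEAT 2 [
    -- iteration 1/2 --
    RT 120: heading 48 -> 288
    FD 10: (6.564,-11.877) -> (9.655,-21.387) [heading=288, draw]
    -- iteration 2/2 --
    RT 120: heading 288 -> 168
    FD 10: (9.655,-21.387) -> (-0.127,-19.308) [heading=168, draw]
  ]
  -- iteration 3/4 --
  LT 60: heading 168 -> 228
  RT 15: heading 228 -> 213
  LT 144: heading 213 -> 357
  REPEAT 2 [
    -- iteration 1/2 --
    RT 120: heading 357 -> 237
    FD 10: (-0.127,-19.308) -> (-5.573,-27.695) [heading=237, draw]
    -- iteration 2/2 --
    RT 120: heading 237 -> 117
    FD 10: (-5.573,-27.695) -> (-10.113,-18.785) [heading=117, draw]
  ]
  -- iteration 4/4 --
  LT 60: heading 117 -> 177
  RT 15: heading 177 -> 162
  LT 144: heading 162 -> 306
  REPEAT 2 [
    -- iteration 1/2 --
    RT 120: heading 306 -> 186
    FD 10: (-10.113,-18.785) -> (-20.058,-19.83) [heading=186, draw]
    -- iteration 2/2 --
    RT 120: heading 186 -> 66
    FD 10: (-20.058,-19.83) -> (-15.991,-10.695) [heading=66, draw]
  ]
]
Final: pos=(-15.991,-10.695), heading=66, 8 segment(s) drawn

Segment lengths:
  seg 1: (5,-2) -> (14.336,-5.584), length = 10
  seg 2: (14.336,-5.584) -> (6.564,-11.877), length = 10
  seg 3: (6.564,-11.877) -> (9.655,-21.387), length = 10
  seg 4: (9.655,-21.387) -> (-0.127,-19.308), length = 10
  seg 5: (-0.127,-19.308) -> (-5.573,-27.695), length = 10
  seg 6: (-5.573,-27.695) -> (-10.113,-18.785), length = 10
  seg 7: (-10.113,-18.785) -> (-20.058,-19.83), length = 10
  seg 8: (-20.058,-19.83) -> (-15.991,-10.695), length = 10
Total = 80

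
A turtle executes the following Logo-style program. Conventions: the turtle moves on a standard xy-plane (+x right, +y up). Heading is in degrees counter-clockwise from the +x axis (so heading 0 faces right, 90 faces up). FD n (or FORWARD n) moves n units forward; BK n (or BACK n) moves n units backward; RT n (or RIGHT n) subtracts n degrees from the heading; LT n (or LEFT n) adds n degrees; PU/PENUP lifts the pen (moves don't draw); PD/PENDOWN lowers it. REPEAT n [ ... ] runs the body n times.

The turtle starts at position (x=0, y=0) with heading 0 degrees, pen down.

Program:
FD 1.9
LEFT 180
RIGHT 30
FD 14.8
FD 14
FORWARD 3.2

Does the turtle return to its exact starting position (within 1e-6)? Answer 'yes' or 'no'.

Executing turtle program step by step:
Start: pos=(0,0), heading=0, pen down
FD 1.9: (0,0) -> (1.9,0) [heading=0, draw]
LT 180: heading 0 -> 180
RT 30: heading 180 -> 150
FD 14.8: (1.9,0) -> (-10.917,7.4) [heading=150, draw]
FD 14: (-10.917,7.4) -> (-23.042,14.4) [heading=150, draw]
FD 3.2: (-23.042,14.4) -> (-25.813,16) [heading=150, draw]
Final: pos=(-25.813,16), heading=150, 4 segment(s) drawn

Start position: (0, 0)
Final position: (-25.813, 16)
Distance = 30.369; >= 1e-6 -> NOT closed

Answer: no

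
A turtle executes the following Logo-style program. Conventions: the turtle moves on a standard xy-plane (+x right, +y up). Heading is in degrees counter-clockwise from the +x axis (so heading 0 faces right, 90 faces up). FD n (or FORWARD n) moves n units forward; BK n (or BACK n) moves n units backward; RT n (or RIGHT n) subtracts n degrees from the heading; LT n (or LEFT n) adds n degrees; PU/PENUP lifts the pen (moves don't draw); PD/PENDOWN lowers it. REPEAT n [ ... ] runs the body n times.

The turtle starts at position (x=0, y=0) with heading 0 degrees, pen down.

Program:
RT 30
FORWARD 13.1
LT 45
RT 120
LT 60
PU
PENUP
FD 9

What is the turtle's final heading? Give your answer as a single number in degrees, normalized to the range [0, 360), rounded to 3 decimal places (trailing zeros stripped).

Executing turtle program step by step:
Start: pos=(0,0), heading=0, pen down
RT 30: heading 0 -> 330
FD 13.1: (0,0) -> (11.345,-6.55) [heading=330, draw]
LT 45: heading 330 -> 15
RT 120: heading 15 -> 255
LT 60: heading 255 -> 315
PU: pen up
PU: pen up
FD 9: (11.345,-6.55) -> (17.709,-12.914) [heading=315, move]
Final: pos=(17.709,-12.914), heading=315, 1 segment(s) drawn

Answer: 315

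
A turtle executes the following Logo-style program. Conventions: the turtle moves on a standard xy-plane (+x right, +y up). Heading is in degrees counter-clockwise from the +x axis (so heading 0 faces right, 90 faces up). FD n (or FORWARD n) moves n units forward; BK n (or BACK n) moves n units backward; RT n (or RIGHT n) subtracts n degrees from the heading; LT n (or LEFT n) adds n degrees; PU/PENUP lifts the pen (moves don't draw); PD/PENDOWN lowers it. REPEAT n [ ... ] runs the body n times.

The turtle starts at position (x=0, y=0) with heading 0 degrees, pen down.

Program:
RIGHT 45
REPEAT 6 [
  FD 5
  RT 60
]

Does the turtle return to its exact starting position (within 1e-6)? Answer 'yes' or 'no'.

Answer: yes

Derivation:
Executing turtle program step by step:
Start: pos=(0,0), heading=0, pen down
RT 45: heading 0 -> 315
REPEAT 6 [
  -- iteration 1/6 --
  FD 5: (0,0) -> (3.536,-3.536) [heading=315, draw]
  RT 60: heading 315 -> 255
  -- iteration 2/6 --
  FD 5: (3.536,-3.536) -> (2.241,-8.365) [heading=255, draw]
  RT 60: heading 255 -> 195
  -- iteration 3/6 --
  FD 5: (2.241,-8.365) -> (-2.588,-9.659) [heading=195, draw]
  RT 60: heading 195 -> 135
  -- iteration 4/6 --
  FD 5: (-2.588,-9.659) -> (-6.124,-6.124) [heading=135, draw]
  RT 60: heading 135 -> 75
  -- iteration 5/6 --
  FD 5: (-6.124,-6.124) -> (-4.83,-1.294) [heading=75, draw]
  RT 60: heading 75 -> 15
  -- iteration 6/6 --
  FD 5: (-4.83,-1.294) -> (0,0) [heading=15, draw]
  RT 60: heading 15 -> 315
]
Final: pos=(0,0), heading=315, 6 segment(s) drawn

Start position: (0, 0)
Final position: (0, 0)
Distance = 0; < 1e-6 -> CLOSED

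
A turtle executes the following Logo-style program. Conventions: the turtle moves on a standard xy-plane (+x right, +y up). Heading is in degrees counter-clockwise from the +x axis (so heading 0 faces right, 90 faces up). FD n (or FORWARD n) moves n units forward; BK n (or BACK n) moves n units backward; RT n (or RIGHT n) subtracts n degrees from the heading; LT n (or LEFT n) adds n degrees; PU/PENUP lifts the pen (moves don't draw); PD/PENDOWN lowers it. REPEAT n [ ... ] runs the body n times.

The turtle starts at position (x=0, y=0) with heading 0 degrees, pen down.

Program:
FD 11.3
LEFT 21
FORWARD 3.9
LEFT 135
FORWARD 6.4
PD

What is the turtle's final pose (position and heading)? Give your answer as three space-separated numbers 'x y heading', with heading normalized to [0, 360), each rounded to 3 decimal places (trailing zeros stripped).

Answer: 9.094 4.001 156

Derivation:
Executing turtle program step by step:
Start: pos=(0,0), heading=0, pen down
FD 11.3: (0,0) -> (11.3,0) [heading=0, draw]
LT 21: heading 0 -> 21
FD 3.9: (11.3,0) -> (14.941,1.398) [heading=21, draw]
LT 135: heading 21 -> 156
FD 6.4: (14.941,1.398) -> (9.094,4.001) [heading=156, draw]
PD: pen down
Final: pos=(9.094,4.001), heading=156, 3 segment(s) drawn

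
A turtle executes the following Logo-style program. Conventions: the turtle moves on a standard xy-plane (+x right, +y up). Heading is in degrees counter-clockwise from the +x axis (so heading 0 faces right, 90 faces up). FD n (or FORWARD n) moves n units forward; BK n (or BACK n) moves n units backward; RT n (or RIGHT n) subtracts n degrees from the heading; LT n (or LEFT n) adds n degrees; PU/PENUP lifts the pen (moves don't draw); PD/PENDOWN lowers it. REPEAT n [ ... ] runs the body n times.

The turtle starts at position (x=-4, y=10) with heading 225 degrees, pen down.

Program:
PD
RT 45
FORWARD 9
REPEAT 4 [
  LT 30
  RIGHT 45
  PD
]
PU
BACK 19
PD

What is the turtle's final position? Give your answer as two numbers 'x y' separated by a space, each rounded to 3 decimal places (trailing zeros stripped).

Answer: -3.5 -6.454

Derivation:
Executing turtle program step by step:
Start: pos=(-4,10), heading=225, pen down
PD: pen down
RT 45: heading 225 -> 180
FD 9: (-4,10) -> (-13,10) [heading=180, draw]
REPEAT 4 [
  -- iteration 1/4 --
  LT 30: heading 180 -> 210
  RT 45: heading 210 -> 165
  PD: pen down
  -- iteration 2/4 --
  LT 30: heading 165 -> 195
  RT 45: heading 195 -> 150
  PD: pen down
  -- iteration 3/4 --
  LT 30: heading 150 -> 180
  RT 45: heading 180 -> 135
  PD: pen down
  -- iteration 4/4 --
  LT 30: heading 135 -> 165
  RT 45: heading 165 -> 120
  PD: pen down
]
PU: pen up
BK 19: (-13,10) -> (-3.5,-6.454) [heading=120, move]
PD: pen down
Final: pos=(-3.5,-6.454), heading=120, 1 segment(s) drawn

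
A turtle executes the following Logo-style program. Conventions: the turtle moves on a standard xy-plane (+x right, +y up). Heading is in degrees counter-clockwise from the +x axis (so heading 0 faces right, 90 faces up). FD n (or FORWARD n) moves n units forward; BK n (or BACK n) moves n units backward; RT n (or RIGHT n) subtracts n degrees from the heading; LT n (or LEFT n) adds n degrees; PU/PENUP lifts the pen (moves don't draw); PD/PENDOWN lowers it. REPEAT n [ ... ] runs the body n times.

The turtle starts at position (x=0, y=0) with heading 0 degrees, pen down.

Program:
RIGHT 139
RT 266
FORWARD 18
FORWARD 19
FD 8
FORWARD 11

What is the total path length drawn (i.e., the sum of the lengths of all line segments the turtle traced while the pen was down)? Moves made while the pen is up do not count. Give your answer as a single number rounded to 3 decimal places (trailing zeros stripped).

Executing turtle program step by step:
Start: pos=(0,0), heading=0, pen down
RT 139: heading 0 -> 221
RT 266: heading 221 -> 315
FD 18: (0,0) -> (12.728,-12.728) [heading=315, draw]
FD 19: (12.728,-12.728) -> (26.163,-26.163) [heading=315, draw]
FD 8: (26.163,-26.163) -> (31.82,-31.82) [heading=315, draw]
FD 11: (31.82,-31.82) -> (39.598,-39.598) [heading=315, draw]
Final: pos=(39.598,-39.598), heading=315, 4 segment(s) drawn

Segment lengths:
  seg 1: (0,0) -> (12.728,-12.728), length = 18
  seg 2: (12.728,-12.728) -> (26.163,-26.163), length = 19
  seg 3: (26.163,-26.163) -> (31.82,-31.82), length = 8
  seg 4: (31.82,-31.82) -> (39.598,-39.598), length = 11
Total = 56

Answer: 56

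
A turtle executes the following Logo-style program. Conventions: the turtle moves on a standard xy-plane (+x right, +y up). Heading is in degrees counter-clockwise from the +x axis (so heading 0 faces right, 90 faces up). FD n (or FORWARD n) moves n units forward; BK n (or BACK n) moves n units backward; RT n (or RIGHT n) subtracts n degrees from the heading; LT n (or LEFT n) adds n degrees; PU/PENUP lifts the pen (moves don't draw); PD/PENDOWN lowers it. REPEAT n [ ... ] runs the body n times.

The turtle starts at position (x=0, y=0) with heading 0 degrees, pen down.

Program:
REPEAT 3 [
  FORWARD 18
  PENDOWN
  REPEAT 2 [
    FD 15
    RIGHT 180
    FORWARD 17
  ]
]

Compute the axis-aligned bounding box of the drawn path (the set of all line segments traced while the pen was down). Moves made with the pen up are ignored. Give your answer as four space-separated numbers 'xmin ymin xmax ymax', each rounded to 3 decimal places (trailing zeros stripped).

Answer: 0 0 69 0

Derivation:
Executing turtle program step by step:
Start: pos=(0,0), heading=0, pen down
REPEAT 3 [
  -- iteration 1/3 --
  FD 18: (0,0) -> (18,0) [heading=0, draw]
  PD: pen down
  REPEAT 2 [
    -- iteration 1/2 --
    FD 15: (18,0) -> (33,0) [heading=0, draw]
    RT 180: heading 0 -> 180
    FD 17: (33,0) -> (16,0) [heading=180, draw]
    -- iteration 2/2 --
    FD 15: (16,0) -> (1,0) [heading=180, draw]
    RT 180: heading 180 -> 0
    FD 17: (1,0) -> (18,0) [heading=0, draw]
  ]
  -- iteration 2/3 --
  FD 18: (18,0) -> (36,0) [heading=0, draw]
  PD: pen down
  REPEAT 2 [
    -- iteration 1/2 --
    FD 15: (36,0) -> (51,0) [heading=0, draw]
    RT 180: heading 0 -> 180
    FD 17: (51,0) -> (34,0) [heading=180, draw]
    -- iteration 2/2 --
    FD 15: (34,0) -> (19,0) [heading=180, draw]
    RT 180: heading 180 -> 0
    FD 17: (19,0) -> (36,0) [heading=0, draw]
  ]
  -- iteration 3/3 --
  FD 18: (36,0) -> (54,0) [heading=0, draw]
  PD: pen down
  REPEAT 2 [
    -- iteration 1/2 --
    FD 15: (54,0) -> (69,0) [heading=0, draw]
    RT 180: heading 0 -> 180
    FD 17: (69,0) -> (52,0) [heading=180, draw]
    -- iteration 2/2 --
    FD 15: (52,0) -> (37,0) [heading=180, draw]
    RT 180: heading 180 -> 0
    FD 17: (37,0) -> (54,0) [heading=0, draw]
  ]
]
Final: pos=(54,0), heading=0, 15 segment(s) drawn

Segment endpoints: x in {0, 1, 16, 18, 19, 33, 34, 36, 37, 51, 52, 54, 69}, y in {0, 0, 0, 0, 0, 0, 0, 0, 0, 0, 0, 0, 0, 0}
xmin=0, ymin=0, xmax=69, ymax=0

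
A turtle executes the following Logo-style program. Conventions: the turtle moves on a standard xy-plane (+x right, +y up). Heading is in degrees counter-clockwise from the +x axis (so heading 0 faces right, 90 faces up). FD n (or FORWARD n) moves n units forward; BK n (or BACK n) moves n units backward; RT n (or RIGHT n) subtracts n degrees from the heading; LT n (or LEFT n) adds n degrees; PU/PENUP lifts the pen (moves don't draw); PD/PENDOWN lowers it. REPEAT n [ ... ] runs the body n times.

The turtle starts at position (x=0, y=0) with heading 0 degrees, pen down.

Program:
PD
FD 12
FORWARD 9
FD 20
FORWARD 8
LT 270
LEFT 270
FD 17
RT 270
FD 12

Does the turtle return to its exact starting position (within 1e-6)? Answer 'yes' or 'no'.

Answer: no

Derivation:
Executing turtle program step by step:
Start: pos=(0,0), heading=0, pen down
PD: pen down
FD 12: (0,0) -> (12,0) [heading=0, draw]
FD 9: (12,0) -> (21,0) [heading=0, draw]
FD 20: (21,0) -> (41,0) [heading=0, draw]
FD 8: (41,0) -> (49,0) [heading=0, draw]
LT 270: heading 0 -> 270
LT 270: heading 270 -> 180
FD 17: (49,0) -> (32,0) [heading=180, draw]
RT 270: heading 180 -> 270
FD 12: (32,0) -> (32,-12) [heading=270, draw]
Final: pos=(32,-12), heading=270, 6 segment(s) drawn

Start position: (0, 0)
Final position: (32, -12)
Distance = 34.176; >= 1e-6 -> NOT closed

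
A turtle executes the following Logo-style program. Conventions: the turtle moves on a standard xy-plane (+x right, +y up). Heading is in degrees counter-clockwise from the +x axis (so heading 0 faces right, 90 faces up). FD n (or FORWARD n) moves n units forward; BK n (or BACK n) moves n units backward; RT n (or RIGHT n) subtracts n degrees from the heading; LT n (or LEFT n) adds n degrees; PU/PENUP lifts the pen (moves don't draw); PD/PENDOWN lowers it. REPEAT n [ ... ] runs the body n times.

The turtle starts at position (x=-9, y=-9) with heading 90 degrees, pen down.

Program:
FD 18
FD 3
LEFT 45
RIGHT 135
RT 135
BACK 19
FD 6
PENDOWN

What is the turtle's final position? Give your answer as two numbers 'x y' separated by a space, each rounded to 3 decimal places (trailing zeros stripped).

Answer: 0.192 21.192

Derivation:
Executing turtle program step by step:
Start: pos=(-9,-9), heading=90, pen down
FD 18: (-9,-9) -> (-9,9) [heading=90, draw]
FD 3: (-9,9) -> (-9,12) [heading=90, draw]
LT 45: heading 90 -> 135
RT 135: heading 135 -> 0
RT 135: heading 0 -> 225
BK 19: (-9,12) -> (4.435,25.435) [heading=225, draw]
FD 6: (4.435,25.435) -> (0.192,21.192) [heading=225, draw]
PD: pen down
Final: pos=(0.192,21.192), heading=225, 4 segment(s) drawn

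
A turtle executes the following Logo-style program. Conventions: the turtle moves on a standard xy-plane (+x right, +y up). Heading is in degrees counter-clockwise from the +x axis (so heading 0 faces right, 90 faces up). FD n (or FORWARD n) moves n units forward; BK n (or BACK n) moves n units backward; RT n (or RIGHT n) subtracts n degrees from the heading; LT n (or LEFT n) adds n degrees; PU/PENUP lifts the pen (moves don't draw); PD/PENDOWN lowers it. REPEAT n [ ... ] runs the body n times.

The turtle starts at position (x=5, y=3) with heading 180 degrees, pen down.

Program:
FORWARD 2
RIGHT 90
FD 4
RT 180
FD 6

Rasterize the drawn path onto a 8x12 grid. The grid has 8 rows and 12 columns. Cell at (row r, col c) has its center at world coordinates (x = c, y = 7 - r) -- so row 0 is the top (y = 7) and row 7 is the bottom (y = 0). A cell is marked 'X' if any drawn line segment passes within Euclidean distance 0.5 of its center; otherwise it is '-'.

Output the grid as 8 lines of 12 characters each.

Segment 0: (5,3) -> (3,3)
Segment 1: (3,3) -> (3,7)
Segment 2: (3,7) -> (3,1)

Answer: ---X--------
---X--------
---X--------
---X--------
---XXX------
---X--------
---X--------
------------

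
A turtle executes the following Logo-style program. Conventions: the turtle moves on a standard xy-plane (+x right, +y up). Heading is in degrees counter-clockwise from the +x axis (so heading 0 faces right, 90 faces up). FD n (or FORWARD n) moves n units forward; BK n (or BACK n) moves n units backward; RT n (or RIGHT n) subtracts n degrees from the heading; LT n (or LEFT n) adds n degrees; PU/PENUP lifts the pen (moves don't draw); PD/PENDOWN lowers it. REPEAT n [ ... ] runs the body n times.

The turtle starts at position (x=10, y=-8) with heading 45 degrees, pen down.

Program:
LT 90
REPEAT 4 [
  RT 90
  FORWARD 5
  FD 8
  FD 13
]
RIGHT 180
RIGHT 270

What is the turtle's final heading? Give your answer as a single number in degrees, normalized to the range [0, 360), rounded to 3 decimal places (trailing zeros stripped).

Executing turtle program step by step:
Start: pos=(10,-8), heading=45, pen down
LT 90: heading 45 -> 135
REPEAT 4 [
  -- iteration 1/4 --
  RT 90: heading 135 -> 45
  FD 5: (10,-8) -> (13.536,-4.464) [heading=45, draw]
  FD 8: (13.536,-4.464) -> (19.192,1.192) [heading=45, draw]
  FD 13: (19.192,1.192) -> (28.385,10.385) [heading=45, draw]
  -- iteration 2/4 --
  RT 90: heading 45 -> 315
  FD 5: (28.385,10.385) -> (31.92,6.849) [heading=315, draw]
  FD 8: (31.92,6.849) -> (37.577,1.192) [heading=315, draw]
  FD 13: (37.577,1.192) -> (46.77,-8) [heading=315, draw]
  -- iteration 3/4 --
  RT 90: heading 315 -> 225
  FD 5: (46.77,-8) -> (43.234,-11.536) [heading=225, draw]
  FD 8: (43.234,-11.536) -> (37.577,-17.192) [heading=225, draw]
  FD 13: (37.577,-17.192) -> (28.385,-26.385) [heading=225, draw]
  -- iteration 4/4 --
  RT 90: heading 225 -> 135
  FD 5: (28.385,-26.385) -> (24.849,-22.849) [heading=135, draw]
  FD 8: (24.849,-22.849) -> (19.192,-17.192) [heading=135, draw]
  FD 13: (19.192,-17.192) -> (10,-8) [heading=135, draw]
]
RT 180: heading 135 -> 315
RT 270: heading 315 -> 45
Final: pos=(10,-8), heading=45, 12 segment(s) drawn

Answer: 45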